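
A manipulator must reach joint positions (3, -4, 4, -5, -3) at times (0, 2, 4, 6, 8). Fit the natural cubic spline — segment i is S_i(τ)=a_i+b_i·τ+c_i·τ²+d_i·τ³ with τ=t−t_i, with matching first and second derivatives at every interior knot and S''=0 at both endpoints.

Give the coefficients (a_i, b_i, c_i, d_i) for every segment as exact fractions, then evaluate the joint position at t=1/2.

Δ: Δ0=-7/2, Δ1=4, Δ2=-9/2, Δ3=1
row 1: diag=8, rhs=45; c'=1/4, d'=45/8
row 2: denom=8−2·1/4=15/2; d'=(-51−2·45/8)/(15/2)=-83/10
row 3: denom=8−2·4/15=112/15; d'=(33−2·-83/10)/(112/15)=93/14
back: M3=93/14
back: M2=-83/10−4/15·93/14=-141/14
back: M1=45/8−1/4·-141/14=57/7
M: M0=0, M1=57/7, M2=-141/14, M3=93/14, M4=0
seg 0: a=3, c=M0/2=0, d=(M1−M0)/(6·2)=19/28, b=Δ0−h0·(2M0+M1)/6=-87/14
seg 1: a=-4, c=M1/2=57/14, d=(M2−M1)/(6·2)=-85/56, b=Δ1−h1·(2M1+M2)/6=27/14
seg 2: a=4, c=M2/2=-141/28, d=(M3−M2)/(6·2)=39/28, b=Δ2−h2·(2M2+M3)/6=0
seg 3: a=-5, c=M3/2=93/28, d=(M4−M3)/(6·2)=-31/56, b=Δ3−h3·(2M3+M4)/6=-24/7
t_q=1/2 → seg 0, τ=1/2; S=3+-87/14·τ+0·τ²+19/28·τ³=-5/224

  seg 0: a=3 b=-87/14 c=0 d=19/28
  seg 1: a=-4 b=27/14 c=57/14 d=-85/56
  seg 2: a=4 b=0 c=-141/28 d=39/28
  seg 3: a=-5 b=-24/7 c=93/28 d=-31/56
S(1/2) = -5/224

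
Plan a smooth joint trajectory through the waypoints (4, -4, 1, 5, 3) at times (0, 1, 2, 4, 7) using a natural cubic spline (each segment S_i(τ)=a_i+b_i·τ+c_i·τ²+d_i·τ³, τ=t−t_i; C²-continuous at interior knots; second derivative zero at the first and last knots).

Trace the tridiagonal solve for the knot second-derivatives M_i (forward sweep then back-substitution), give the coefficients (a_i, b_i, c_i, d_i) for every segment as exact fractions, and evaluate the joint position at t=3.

Δ: Δ0=-8, Δ1=5, Δ2=2, Δ3=-2/3
row 1: diag=4, rhs=78; c'=1/4, d'=39/2
row 2: denom=6−1·1/4=23/4; d'=(-18−1·39/2)/(23/4)=-150/23
row 3: denom=10−2·8/23=214/23; d'=(-16−2·-150/23)/(214/23)=-34/107
back: M3=-34/107
back: M2=-150/23−8/23·-34/107=-686/107
back: M1=39/2−1/4·-686/107=2258/107
M: M0=0, M1=2258/107, M2=-686/107, M3=-34/107, M4=0
seg 0: a=4, c=M0/2=0, d=(M1−M0)/(6·1)=1129/321, b=Δ0−h0·(2M0+M1)/6=-3697/321
seg 1: a=-4, c=M1/2=1129/107, d=(M2−M1)/(6·1)=-1472/321, b=Δ1−h1·(2M1+M2)/6=-310/321
seg 2: a=1, c=M2/2=-343/107, d=(M3−M2)/(6·2)=163/321, b=Δ2−h2·(2M2+M3)/6=2048/321
seg 3: a=5, c=M3/2=-17/107, d=(M4−M3)/(6·3)=17/963, b=Δ3−h3·(2M3+M4)/6=-112/321
t_q=3 → seg 2, τ=1; S=1+2048/321·τ+-343/107·τ²+163/321·τ³=501/107

  seg 0: a=4 b=-3697/321 c=0 d=1129/321
  seg 1: a=-4 b=-310/321 c=1129/107 d=-1472/321
  seg 2: a=1 b=2048/321 c=-343/107 d=163/321
  seg 3: a=5 b=-112/321 c=-17/107 d=17/963
S(3) = 501/107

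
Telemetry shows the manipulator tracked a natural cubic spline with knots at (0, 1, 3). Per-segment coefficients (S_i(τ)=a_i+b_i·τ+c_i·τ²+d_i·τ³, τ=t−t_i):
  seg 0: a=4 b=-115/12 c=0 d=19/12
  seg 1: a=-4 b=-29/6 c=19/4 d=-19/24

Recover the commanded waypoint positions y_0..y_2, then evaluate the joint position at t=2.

y_0=4 y_1=-4 y_2=-1
S(2) = -39/8

y_0 = S_0(0) = a_0 = 4
y_1 = S_1(0) = a_1 = -4
y_2 = S_1(2) = -1
t_q=2 is in segment 1 (τ=1); S_1(τ)=-39/8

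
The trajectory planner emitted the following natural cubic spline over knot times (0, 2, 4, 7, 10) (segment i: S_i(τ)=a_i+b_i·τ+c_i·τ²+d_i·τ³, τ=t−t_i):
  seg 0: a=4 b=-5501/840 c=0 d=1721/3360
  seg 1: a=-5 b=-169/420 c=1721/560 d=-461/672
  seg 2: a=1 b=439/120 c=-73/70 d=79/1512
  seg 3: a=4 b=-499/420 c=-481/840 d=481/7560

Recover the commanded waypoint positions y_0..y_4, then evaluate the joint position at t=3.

y_0 = S_0(0) = a_0 = 4
y_1 = S_1(0) = a_1 = -5
y_2 = S_2(0) = a_2 = 1
y_3 = S_3(0) = a_3 = 4
y_4 = S_3(3) = -3
t_q=3 is in segment 1 (τ=1); S_1(τ)=-3377/1120

y_0=4 y_1=-5 y_2=1 y_3=4 y_4=-3
S(3) = -3377/1120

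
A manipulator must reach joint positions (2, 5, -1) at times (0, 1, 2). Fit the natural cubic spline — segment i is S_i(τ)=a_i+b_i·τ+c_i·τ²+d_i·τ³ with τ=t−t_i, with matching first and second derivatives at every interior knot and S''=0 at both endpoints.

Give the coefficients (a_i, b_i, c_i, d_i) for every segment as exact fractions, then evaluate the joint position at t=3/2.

  seg 0: a=2 b=21/4 c=0 d=-9/4
  seg 1: a=5 b=-3/2 c=-27/4 d=9/4
S(3/2) = 91/32

Δ: Δ0=3, Δ1=-6
row 1: diag=4, rhs=-54; c'=1/4, d'=-27/2
back: M1=-27/2
M: M0=0, M1=-27/2, M2=0
seg 0: a=2, c=M0/2=0, d=(M1−M0)/(6·1)=-9/4, b=Δ0−h0·(2M0+M1)/6=21/4
seg 1: a=5, c=M1/2=-27/4, d=(M2−M1)/(6·1)=9/4, b=Δ1−h1·(2M1+M2)/6=-3/2
t_q=3/2 → seg 1, τ=1/2; S=5+-3/2·τ+-27/4·τ²+9/4·τ³=91/32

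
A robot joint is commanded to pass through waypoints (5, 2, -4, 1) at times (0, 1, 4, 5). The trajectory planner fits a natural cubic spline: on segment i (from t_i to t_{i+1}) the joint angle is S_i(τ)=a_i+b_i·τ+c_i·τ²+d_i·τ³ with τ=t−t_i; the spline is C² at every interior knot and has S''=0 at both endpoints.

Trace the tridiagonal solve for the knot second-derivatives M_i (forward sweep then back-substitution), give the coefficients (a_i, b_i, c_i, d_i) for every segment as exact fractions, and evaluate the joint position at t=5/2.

  seg 0: a=5 b=-152/55 c=0 d=-13/55
  seg 1: a=2 b=-191/55 c=-39/55 d=2/5
  seg 2: a=-4 b=169/55 c=159/55 d=-53/55
S(5/2) = -38/11

Δ: Δ0=-3, Δ1=-2, Δ2=5
row 1: diag=8, rhs=6; c'=3/8, d'=3/4
row 2: denom=8−3·3/8=55/8; d'=(42−3·3/4)/(55/8)=318/55
back: M2=318/55
back: M1=3/4−3/8·318/55=-78/55
M: M0=0, M1=-78/55, M2=318/55, M3=0
seg 0: a=5, c=M0/2=0, d=(M1−M0)/(6·1)=-13/55, b=Δ0−h0·(2M0+M1)/6=-152/55
seg 1: a=2, c=M1/2=-39/55, d=(M2−M1)/(6·3)=2/5, b=Δ1−h1·(2M1+M2)/6=-191/55
seg 2: a=-4, c=M2/2=159/55, d=(M3−M2)/(6·1)=-53/55, b=Δ2−h2·(2M2+M3)/6=169/55
t_q=5/2 → seg 1, τ=3/2; S=2+-191/55·τ+-39/55·τ²+2/5·τ³=-38/11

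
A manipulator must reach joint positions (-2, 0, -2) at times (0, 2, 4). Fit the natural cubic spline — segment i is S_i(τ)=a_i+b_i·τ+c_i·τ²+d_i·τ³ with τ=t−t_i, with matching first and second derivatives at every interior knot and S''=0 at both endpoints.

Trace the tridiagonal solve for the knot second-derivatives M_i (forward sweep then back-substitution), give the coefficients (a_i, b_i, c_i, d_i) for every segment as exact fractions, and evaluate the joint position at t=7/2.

Δ: Δ0=1, Δ1=-1
row 1: diag=8, rhs=-12; c'=1/4, d'=-3/2
back: M1=-3/2
M: M0=0, M1=-3/2, M2=0
seg 0: a=-2, c=M0/2=0, d=(M1−M0)/(6·2)=-1/8, b=Δ0−h0·(2M0+M1)/6=3/2
seg 1: a=0, c=M1/2=-3/4, d=(M2−M1)/(6·2)=1/8, b=Δ1−h1·(2M1+M2)/6=0
t_q=7/2 → seg 1, τ=3/2; S=0+0·τ+-3/4·τ²+1/8·τ³=-81/64

  seg 0: a=-2 b=3/2 c=0 d=-1/8
  seg 1: a=0 b=0 c=-3/4 d=1/8
S(7/2) = -81/64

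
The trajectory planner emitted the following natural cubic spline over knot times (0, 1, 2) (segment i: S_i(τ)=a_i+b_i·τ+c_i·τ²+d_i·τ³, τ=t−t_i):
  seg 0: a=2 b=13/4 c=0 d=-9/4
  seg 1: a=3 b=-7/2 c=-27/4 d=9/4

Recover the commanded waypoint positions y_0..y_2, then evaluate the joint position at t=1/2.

y_0=2 y_1=3 y_2=-5
S(1/2) = 107/32

y_0 = S_0(0) = a_0 = 2
y_1 = S_1(0) = a_1 = 3
y_2 = S_1(1) = -5
t_q=1/2 is in segment 0 (τ=1/2); S_0(τ)=107/32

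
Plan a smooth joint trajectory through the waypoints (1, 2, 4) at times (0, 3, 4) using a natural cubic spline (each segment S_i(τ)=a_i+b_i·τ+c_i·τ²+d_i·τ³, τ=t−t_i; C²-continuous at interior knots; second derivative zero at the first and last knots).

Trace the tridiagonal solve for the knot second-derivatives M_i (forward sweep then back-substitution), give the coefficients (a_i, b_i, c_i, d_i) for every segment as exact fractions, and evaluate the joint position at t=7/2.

  seg 0: a=1 b=-7/24 c=0 d=5/72
  seg 1: a=2 b=19/12 c=5/8 d=-5/24
S(7/2) = 187/64

Δ: Δ0=1/3, Δ1=2
row 1: diag=8, rhs=10; c'=1/8, d'=5/4
back: M1=5/4
M: M0=0, M1=5/4, M2=0
seg 0: a=1, c=M0/2=0, d=(M1−M0)/(6·3)=5/72, b=Δ0−h0·(2M0+M1)/6=-7/24
seg 1: a=2, c=M1/2=5/8, d=(M2−M1)/(6·1)=-5/24, b=Δ1−h1·(2M1+M2)/6=19/12
t_q=7/2 → seg 1, τ=1/2; S=2+19/12·τ+5/8·τ²+-5/24·τ³=187/64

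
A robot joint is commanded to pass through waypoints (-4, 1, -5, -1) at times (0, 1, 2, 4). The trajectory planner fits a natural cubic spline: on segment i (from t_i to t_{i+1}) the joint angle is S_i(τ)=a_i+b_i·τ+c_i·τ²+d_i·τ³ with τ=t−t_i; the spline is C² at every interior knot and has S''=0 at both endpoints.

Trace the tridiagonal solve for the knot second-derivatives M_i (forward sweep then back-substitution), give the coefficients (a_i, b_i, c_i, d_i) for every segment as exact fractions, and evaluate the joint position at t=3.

  seg 0: a=-4 b=189/23 c=0 d=-74/23
  seg 1: a=1 b=-33/23 c=-222/23 d=117/23
  seg 2: a=-5 b=-126/23 c=129/23 d=-43/46
S(3) = -267/46

Δ: Δ0=5, Δ1=-6, Δ2=2
row 1: diag=4, rhs=-66; c'=1/4, d'=-33/2
row 2: denom=6−1·1/4=23/4; d'=(48−1·-33/2)/(23/4)=258/23
back: M2=258/23
back: M1=-33/2−1/4·258/23=-444/23
M: M0=0, M1=-444/23, M2=258/23, M3=0
seg 0: a=-4, c=M0/2=0, d=(M1−M0)/(6·1)=-74/23, b=Δ0−h0·(2M0+M1)/6=189/23
seg 1: a=1, c=M1/2=-222/23, d=(M2−M1)/(6·1)=117/23, b=Δ1−h1·(2M1+M2)/6=-33/23
seg 2: a=-5, c=M2/2=129/23, d=(M3−M2)/(6·2)=-43/46, b=Δ2−h2·(2M2+M3)/6=-126/23
t_q=3 → seg 2, τ=1; S=-5+-126/23·τ+129/23·τ²+-43/46·τ³=-267/46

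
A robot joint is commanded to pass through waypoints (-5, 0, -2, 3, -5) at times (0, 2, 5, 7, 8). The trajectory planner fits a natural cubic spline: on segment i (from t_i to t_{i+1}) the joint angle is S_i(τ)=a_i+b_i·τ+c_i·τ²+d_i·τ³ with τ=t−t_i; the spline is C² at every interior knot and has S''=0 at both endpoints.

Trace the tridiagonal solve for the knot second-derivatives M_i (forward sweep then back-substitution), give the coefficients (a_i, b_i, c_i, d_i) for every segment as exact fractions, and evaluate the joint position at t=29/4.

Δ: Δ0=5/2, Δ1=-2/3, Δ2=5/2, Δ3=-8
row 1: diag=10, rhs=-19; c'=3/10, d'=-19/10
row 2: denom=10−3·3/10=91/10; d'=(19−3·-19/10)/(91/10)=19/7
row 3: denom=6−2·20/91=506/91; d'=(-63−2·19/7)/(506/91)=-6227/506
back: M3=-6227/506
back: M2=19/7−20/91·-6227/506=1371/253
back: M1=-19/10−3/10·1371/253=-892/253
M: M0=0, M1=-892/253, M2=1371/253, M3=-6227/506, M4=0
seg 0: a=-5, c=M0/2=0, d=(M1−M0)/(6·2)=-223/759, b=Δ0−h0·(2M0+M1)/6=5579/1518
seg 1: a=0, c=M1/2=-446/253, d=(M2−M1)/(6·3)=2263/4554, b=Δ1−h1·(2M1+M2)/6=227/1518
seg 2: a=-2, c=M2/2=1371/506, d=(M3−M2)/(6·2)=-8969/6072, b=Δ2−h2·(2M2+M3)/6=2269/759
seg 3: a=3, c=M3/2=-6227/1012, d=(M4−M3)/(6·1)=6227/3036, b=Δ3−h3·(2M3+M4)/6=-5917/1518
t_q=29/4 → seg 3, τ=1/4; S=3+-5917/1518·τ+-6227/1012·τ²+6227/3036·τ³=108357/64768

  seg 0: a=-5 b=5579/1518 c=0 d=-223/759
  seg 1: a=0 b=227/1518 c=-446/253 d=2263/4554
  seg 2: a=-2 b=2269/759 c=1371/506 d=-8969/6072
  seg 3: a=3 b=-5917/1518 c=-6227/1012 d=6227/3036
S(29/4) = 108357/64768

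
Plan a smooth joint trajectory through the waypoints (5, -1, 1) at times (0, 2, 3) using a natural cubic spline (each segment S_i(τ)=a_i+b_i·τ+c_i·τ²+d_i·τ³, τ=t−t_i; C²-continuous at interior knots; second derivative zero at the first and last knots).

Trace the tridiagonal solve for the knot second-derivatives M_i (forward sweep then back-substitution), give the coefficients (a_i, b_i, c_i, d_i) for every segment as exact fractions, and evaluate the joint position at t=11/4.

  seg 0: a=5 b=-14/3 c=0 d=5/12
  seg 1: a=-1 b=1/3 c=5/2 d=-5/6
S(11/4) = 39/128

Δ: Δ0=-3, Δ1=2
row 1: diag=6, rhs=30; c'=1/6, d'=5
back: M1=5
M: M0=0, M1=5, M2=0
seg 0: a=5, c=M0/2=0, d=(M1−M0)/(6·2)=5/12, b=Δ0−h0·(2M0+M1)/6=-14/3
seg 1: a=-1, c=M1/2=5/2, d=(M2−M1)/(6·1)=-5/6, b=Δ1−h1·(2M1+M2)/6=1/3
t_q=11/4 → seg 1, τ=3/4; S=-1+1/3·τ+5/2·τ²+-5/6·τ³=39/128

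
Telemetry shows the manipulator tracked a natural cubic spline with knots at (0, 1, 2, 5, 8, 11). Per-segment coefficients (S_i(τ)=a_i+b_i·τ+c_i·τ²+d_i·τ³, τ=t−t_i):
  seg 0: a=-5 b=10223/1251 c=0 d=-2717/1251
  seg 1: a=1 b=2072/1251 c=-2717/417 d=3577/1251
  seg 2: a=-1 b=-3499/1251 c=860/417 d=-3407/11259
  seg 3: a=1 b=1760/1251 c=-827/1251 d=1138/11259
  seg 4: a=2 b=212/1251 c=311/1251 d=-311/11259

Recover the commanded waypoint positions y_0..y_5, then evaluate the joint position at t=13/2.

y_0=-5 y_1=1 y_2=-1 y_3=1 y_4=2 y_5=4
S(13/2) = 273/139

y_0 = S_0(0) = a_0 = -5
y_1 = S_1(0) = a_1 = 1
y_2 = S_2(0) = a_2 = -1
y_3 = S_3(0) = a_3 = 1
y_4 = S_4(0) = a_4 = 2
y_5 = S_4(3) = 4
t_q=13/2 is in segment 3 (τ=3/2); S_3(τ)=273/139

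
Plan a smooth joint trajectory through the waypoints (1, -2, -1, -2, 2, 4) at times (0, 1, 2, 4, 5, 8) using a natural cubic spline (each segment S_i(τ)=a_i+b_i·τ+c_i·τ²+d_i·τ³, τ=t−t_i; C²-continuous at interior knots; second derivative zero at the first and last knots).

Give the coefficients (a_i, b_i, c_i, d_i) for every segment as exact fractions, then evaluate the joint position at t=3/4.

Δ: Δ0=-3, Δ1=1, Δ2=-1/2, Δ3=4, Δ4=2/3
row 1: diag=4, rhs=24; c'=1/4, d'=6
row 2: denom=6−1·1/4=23/4; d'=(-9−1·6)/(23/4)=-60/23
row 3: denom=6−2·8/23=122/23; d'=(27−2·-60/23)/(122/23)=741/122
row 4: denom=8−1·23/122=953/122; d'=(-20−1·741/122)/(953/122)=-3181/953
back: M4=-3181/953
back: M3=741/122−23/122·-3181/953=6388/953
back: M2=-60/23−8/23·6388/953=-4708/953
back: M1=6−1/4·-4708/953=6895/953
M: M0=0, M1=6895/953, M2=-4708/953, M3=6388/953, M4=-3181/953, M5=0
seg 0: a=1, c=M0/2=0, d=(M1−M0)/(6·1)=6895/5718, b=Δ0−h0·(2M0+M1)/6=-24049/5718
seg 1: a=-2, c=M1/2=6895/1906, d=(M2−M1)/(6·1)=-11603/5718, b=Δ1−h1·(2M1+M2)/6=-1682/2859
seg 2: a=-1, c=M2/2=-2354/953, d=(M3−M2)/(6·2)=2774/2859, b=Δ2−h2·(2M2+M3)/6=3197/5718
seg 3: a=-2, c=M3/2=3194/953, d=(M4−M3)/(6·1)=-9569/5718, b=Δ3−h3·(2M3+M4)/6=13277/5718
seg 4: a=2, c=M4/2=-3181/1906, d=(M5−M4)/(6·3)=3181/17154, b=Δ4−h4·(2M4+M5)/6=11449/2859
t_q=3/4 → seg 0, τ=3/4; S=1+-24049/5718·τ+0·τ²+6895/5718·τ³=-200745/121984

  seg 0: a=1 b=-24049/5718 c=0 d=6895/5718
  seg 1: a=-2 b=-1682/2859 c=6895/1906 d=-11603/5718
  seg 2: a=-1 b=3197/5718 c=-2354/953 d=2774/2859
  seg 3: a=-2 b=13277/5718 c=3194/953 d=-9569/5718
  seg 4: a=2 b=11449/2859 c=-3181/1906 d=3181/17154
S(3/4) = -200745/121984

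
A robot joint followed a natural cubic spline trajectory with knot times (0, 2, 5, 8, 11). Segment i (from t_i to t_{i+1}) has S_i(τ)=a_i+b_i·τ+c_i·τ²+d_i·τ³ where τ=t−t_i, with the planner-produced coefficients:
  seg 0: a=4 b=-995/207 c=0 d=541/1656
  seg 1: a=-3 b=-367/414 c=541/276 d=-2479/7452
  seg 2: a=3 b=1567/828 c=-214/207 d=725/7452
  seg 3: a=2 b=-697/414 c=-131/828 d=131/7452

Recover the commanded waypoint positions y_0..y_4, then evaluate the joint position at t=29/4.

y_0 = S_0(0) = a_0 = 4
y_1 = S_1(0) = a_1 = -3
y_2 = S_2(0) = a_2 = 3
y_3 = S_3(0) = a_3 = 2
y_4 = S_3(3) = -4
t_q=29/4 is in segment 2 (τ=9/4); S_2(τ)=18445/5888

y_0=4 y_1=-3 y_2=3 y_3=2 y_4=-4
S(29/4) = 18445/5888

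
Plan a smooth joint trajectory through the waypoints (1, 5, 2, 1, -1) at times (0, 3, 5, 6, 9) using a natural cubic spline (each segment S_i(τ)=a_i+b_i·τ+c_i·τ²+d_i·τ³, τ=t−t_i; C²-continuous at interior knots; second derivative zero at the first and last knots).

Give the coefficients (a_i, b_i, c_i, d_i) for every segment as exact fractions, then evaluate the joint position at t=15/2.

Δ: Δ0=4/3, Δ1=-3/2, Δ2=-1, Δ3=-2/3
row 1: diag=10, rhs=-17; c'=1/5, d'=-17/10
row 2: denom=6−2·1/5=28/5; d'=(3−2·-17/10)/(28/5)=8/7
row 3: denom=8−1·5/28=219/28; d'=(2−1·8/7)/(219/28)=8/73
back: M3=8/73
back: M2=8/7−5/28·8/73=82/73
back: M1=-17/10−1/5·82/73=-281/146
M: M0=0, M1=-281/146, M2=82/73, M3=8/73, M4=0
seg 0: a=1, c=M0/2=0, d=(M1−M0)/(6·3)=-281/2628, b=Δ0−h0·(2M0+M1)/6=2011/876
seg 1: a=5, c=M1/2=-281/292, d=(M2−M1)/(6·2)=445/1752, b=Δ1−h1·(2M1+M2)/6=-259/438
seg 2: a=2, c=M2/2=41/73, d=(M3−M2)/(6·1)=-37/219, b=Δ2−h2·(2M2+M3)/6=-305/219
seg 3: a=1, c=M3/2=4/73, d=(M4−M3)/(6·3)=-4/657, b=Δ3−h3·(2M3+M4)/6=-170/219
t_q=15/2 → seg 3, τ=3/2; S=1+-170/219·τ+4/73·τ²+-4/657·τ³=-9/146

  seg 0: a=1 b=2011/876 c=0 d=-281/2628
  seg 1: a=5 b=-259/438 c=-281/292 d=445/1752
  seg 2: a=2 b=-305/219 c=41/73 d=-37/219
  seg 3: a=1 b=-170/219 c=4/73 d=-4/657
S(15/2) = -9/146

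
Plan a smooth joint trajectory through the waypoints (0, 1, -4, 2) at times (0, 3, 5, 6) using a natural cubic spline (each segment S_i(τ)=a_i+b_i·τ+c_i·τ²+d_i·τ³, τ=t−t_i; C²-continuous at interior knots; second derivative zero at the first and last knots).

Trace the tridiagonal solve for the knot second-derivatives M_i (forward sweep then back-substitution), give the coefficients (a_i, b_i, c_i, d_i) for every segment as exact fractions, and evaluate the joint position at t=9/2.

Δ: Δ0=1/3, Δ1=-5/2, Δ2=6
row 1: diag=10, rhs=-17; c'=1/5, d'=-17/10
row 2: denom=6−2·1/5=28/5; d'=(51−2·-17/10)/(28/5)=68/7
back: M2=68/7
back: M1=-17/10−1/5·68/7=-51/14
M: M0=0, M1=-51/14, M2=68/7, M3=0
seg 0: a=0, c=M0/2=0, d=(M1−M0)/(6·3)=-17/84, b=Δ0−h0·(2M0+M1)/6=181/84
seg 1: a=1, c=M1/2=-51/28, d=(M2−M1)/(6·2)=187/168, b=Δ1−h1·(2M1+M2)/6=-139/42
seg 2: a=-4, c=M2/2=34/7, d=(M3−M2)/(6·1)=-34/21, b=Δ2−h2·(2M2+M3)/6=58/21
t_q=9/2 → seg 1, τ=3/2; S=1+-139/42·τ+-51/28·τ²+187/168·τ³=-1929/448

  seg 0: a=0 b=181/84 c=0 d=-17/84
  seg 1: a=1 b=-139/42 c=-51/28 d=187/168
  seg 2: a=-4 b=58/21 c=34/7 d=-34/21
S(9/2) = -1929/448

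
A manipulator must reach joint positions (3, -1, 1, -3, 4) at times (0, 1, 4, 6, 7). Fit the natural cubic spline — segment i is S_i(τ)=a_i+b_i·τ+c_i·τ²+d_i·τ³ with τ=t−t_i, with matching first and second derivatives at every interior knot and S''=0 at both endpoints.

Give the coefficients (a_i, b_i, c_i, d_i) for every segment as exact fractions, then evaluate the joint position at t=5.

Δ: Δ0=-4, Δ1=2/3, Δ2=-2, Δ3=7
row 1: diag=8, rhs=28; c'=3/8, d'=7/2
row 2: denom=10−3·3/8=71/8; d'=(-16−3·7/2)/(71/8)=-212/71
row 3: denom=6−2·16/71=394/71; d'=(54−2·-212/71)/(394/71)=2129/197
back: M3=2129/197
back: M2=-212/71−16/71·2129/197=-1068/197
back: M1=7/2−3/8·-1068/197=1090/197
M: M0=0, M1=1090/197, M2=-1068/197, M3=2129/197, M4=0
seg 0: a=3, c=M0/2=0, d=(M1−M0)/(6·1)=545/591, b=Δ0−h0·(2M0+M1)/6=-2909/591
seg 1: a=-1, c=M1/2=545/197, d=(M2−M1)/(6·3)=-1079/1773, b=Δ1−h1·(2M1+M2)/6=-1274/591
seg 2: a=1, c=M2/2=-534/197, d=(M3−M2)/(6·2)=3197/2364, b=Δ2−h2·(2M2+M3)/6=-1175/591
seg 3: a=-3, c=M3/2=2129/394, d=(M4−M3)/(6·1)=-2129/1182, b=Δ3−h3·(2M3+M4)/6=2008/591
t_q=5 → seg 2, τ=1; S=1+-1175/591·τ+-534/197·τ²+3197/2364·τ³=-1849/788

  seg 0: a=3 b=-2909/591 c=0 d=545/591
  seg 1: a=-1 b=-1274/591 c=545/197 d=-1079/1773
  seg 2: a=1 b=-1175/591 c=-534/197 d=3197/2364
  seg 3: a=-3 b=2008/591 c=2129/394 d=-2129/1182
S(5) = -1849/788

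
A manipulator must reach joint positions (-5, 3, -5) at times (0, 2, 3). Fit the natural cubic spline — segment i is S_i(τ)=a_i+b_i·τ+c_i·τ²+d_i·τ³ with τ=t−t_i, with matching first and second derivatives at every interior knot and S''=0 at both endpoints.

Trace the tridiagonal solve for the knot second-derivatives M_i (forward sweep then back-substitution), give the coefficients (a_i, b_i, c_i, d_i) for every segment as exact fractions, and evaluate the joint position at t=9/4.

Δ: Δ0=4, Δ1=-8
row 1: diag=6, rhs=-72; c'=1/6, d'=-12
back: M1=-12
M: M0=0, M1=-12, M2=0
seg 0: a=-5, c=M0/2=0, d=(M1−M0)/(6·2)=-1, b=Δ0−h0·(2M0+M1)/6=8
seg 1: a=3, c=M1/2=-6, d=(M2−M1)/(6·1)=2, b=Δ1−h1·(2M1+M2)/6=-4
t_q=9/4 → seg 1, τ=1/4; S=3+-4·τ+-6·τ²+2·τ³=53/32

  seg 0: a=-5 b=8 c=0 d=-1
  seg 1: a=3 b=-4 c=-6 d=2
S(9/4) = 53/32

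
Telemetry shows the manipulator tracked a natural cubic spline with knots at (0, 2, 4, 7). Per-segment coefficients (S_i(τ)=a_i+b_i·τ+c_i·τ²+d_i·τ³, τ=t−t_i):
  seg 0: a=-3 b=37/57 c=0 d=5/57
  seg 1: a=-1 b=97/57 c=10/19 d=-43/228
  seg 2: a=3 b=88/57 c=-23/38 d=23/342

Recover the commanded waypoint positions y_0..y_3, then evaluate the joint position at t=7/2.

y_0=-3 y_1=-1 y_2=3 y_3=4
S(7/2) = 1277/608

y_0 = S_0(0) = a_0 = -3
y_1 = S_1(0) = a_1 = -1
y_2 = S_2(0) = a_2 = 3
y_3 = S_2(3) = 4
t_q=7/2 is in segment 1 (τ=3/2); S_1(τ)=1277/608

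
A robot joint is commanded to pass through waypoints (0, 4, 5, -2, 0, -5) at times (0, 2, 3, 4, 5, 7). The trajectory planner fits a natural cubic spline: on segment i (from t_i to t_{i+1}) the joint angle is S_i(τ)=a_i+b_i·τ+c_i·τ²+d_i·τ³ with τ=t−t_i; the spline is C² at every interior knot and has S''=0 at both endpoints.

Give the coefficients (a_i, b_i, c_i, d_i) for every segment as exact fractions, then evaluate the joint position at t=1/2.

Δ: Δ0=2, Δ1=1, Δ2=-7, Δ3=2, Δ4=-5/2
row 1: diag=6, rhs=-6; c'=1/6, d'=-1
row 2: denom=4−1·1/6=23/6; d'=(-48−1·-1)/(23/6)=-282/23
row 3: denom=4−1·6/23=86/23; d'=(54−1·-282/23)/(86/23)=762/43
row 4: denom=6−1·23/86=493/86; d'=(-27−1·762/43)/(493/86)=-3846/493
back: M4=-3846/493
back: M3=762/43−23/86·-3846/493=9765/493
back: M2=-282/23−6/23·9765/493=-8592/493
back: M1=-1−1/6·-8592/493=939/493
M: M0=0, M1=939/493, M2=-8592/493, M3=9765/493, M4=-3846/493, M5=0
seg 0: a=0, c=M0/2=0, d=(M1−M0)/(6·2)=313/1972, b=Δ0−h0·(2M0+M1)/6=673/493
seg 1: a=4, c=M1/2=939/986, d=(M2−M1)/(6·1)=-3177/986, b=Δ1−h1·(2M1+M2)/6=1612/493
seg 2: a=5, c=M2/2=-4296/493, d=(M3−M2)/(6·1)=211/34, b=Δ2−h2·(2M2+M3)/6=-4429/986
seg 3: a=-2, c=M3/2=9765/986, d=(M4−M3)/(6·1)=-4537/986, b=Δ3−h3·(2M3+M4)/6=-1628/493
seg 4: a=0, c=M4/2=-1923/493, d=(M5−M4)/(6·2)=641/986, b=Δ4−h4·(2M4+M5)/6=2663/986
t_q=1/2 → seg 0, τ=1/2; S=0+673/493·τ+0·τ²+313/1972·τ³=11081/15776

  seg 0: a=0 b=673/493 c=0 d=313/1972
  seg 1: a=4 b=1612/493 c=939/986 d=-3177/986
  seg 2: a=5 b=-4429/986 c=-4296/493 d=211/34
  seg 3: a=-2 b=-1628/493 c=9765/986 d=-4537/986
  seg 4: a=0 b=2663/986 c=-1923/493 d=641/986
S(1/2) = 11081/15776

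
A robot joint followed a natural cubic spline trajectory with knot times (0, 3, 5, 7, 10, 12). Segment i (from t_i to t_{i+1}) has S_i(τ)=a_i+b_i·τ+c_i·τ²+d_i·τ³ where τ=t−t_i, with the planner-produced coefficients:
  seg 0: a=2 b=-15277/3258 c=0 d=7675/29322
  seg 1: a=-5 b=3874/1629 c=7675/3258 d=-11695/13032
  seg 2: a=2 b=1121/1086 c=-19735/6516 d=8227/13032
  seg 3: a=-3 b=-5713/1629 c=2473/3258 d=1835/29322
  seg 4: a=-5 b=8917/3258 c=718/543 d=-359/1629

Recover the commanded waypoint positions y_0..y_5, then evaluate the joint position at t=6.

y_0 = S_0(0) = a_0 = 2
y_1 = S_1(0) = a_1 = -5
y_2 = S_2(0) = a_2 = 2
y_3 = S_3(0) = a_3 = -3
y_4 = S_4(0) = a_4 = -5
y_5 = S_4(2) = 4
t_q=6 is in segment 2 (τ=1); S_2(τ)=8273/13032

y_0=2 y_1=-5 y_2=2 y_3=-3 y_4=-5 y_5=4
S(6) = 8273/13032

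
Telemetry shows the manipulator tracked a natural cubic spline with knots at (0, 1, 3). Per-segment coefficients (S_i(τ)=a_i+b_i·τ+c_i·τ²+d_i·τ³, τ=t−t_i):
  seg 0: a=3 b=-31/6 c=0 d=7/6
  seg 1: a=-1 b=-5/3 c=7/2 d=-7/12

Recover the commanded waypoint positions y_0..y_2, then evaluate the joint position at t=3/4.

y_0=3 y_1=-1 y_2=5
S(3/4) = -49/128

y_0 = S_0(0) = a_0 = 3
y_1 = S_1(0) = a_1 = -1
y_2 = S_1(2) = 5
t_q=3/4 is in segment 0 (τ=3/4); S_0(τ)=-49/128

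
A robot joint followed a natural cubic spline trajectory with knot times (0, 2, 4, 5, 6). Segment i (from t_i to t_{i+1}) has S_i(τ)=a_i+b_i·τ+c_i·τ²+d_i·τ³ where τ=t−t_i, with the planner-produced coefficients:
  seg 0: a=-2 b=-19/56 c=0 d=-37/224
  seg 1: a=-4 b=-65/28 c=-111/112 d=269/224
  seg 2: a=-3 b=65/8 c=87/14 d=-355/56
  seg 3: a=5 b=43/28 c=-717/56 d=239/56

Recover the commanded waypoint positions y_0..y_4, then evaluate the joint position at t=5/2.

y_0 = S_0(0) = a_0 = -2
y_1 = S_1(0) = a_1 = -4
y_2 = S_2(0) = a_2 = -3
y_3 = S_3(0) = a_3 = 5
y_4 = S_3(1) = -2
t_q=5/2 is in segment 1 (τ=1/2); S_1(τ)=-9423/1792

y_0=-2 y_1=-4 y_2=-3 y_3=5 y_4=-2
S(5/2) = -9423/1792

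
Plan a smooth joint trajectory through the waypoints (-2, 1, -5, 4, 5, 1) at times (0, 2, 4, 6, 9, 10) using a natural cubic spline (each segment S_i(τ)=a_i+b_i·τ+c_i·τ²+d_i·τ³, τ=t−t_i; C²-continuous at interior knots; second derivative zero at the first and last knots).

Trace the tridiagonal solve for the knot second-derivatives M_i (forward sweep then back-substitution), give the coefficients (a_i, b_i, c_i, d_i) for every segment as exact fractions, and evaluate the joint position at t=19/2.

Δ: Δ0=3/2, Δ1=-3, Δ2=9/2, Δ3=1/3, Δ4=-4
row 1: diag=8, rhs=-27; c'=1/4, d'=-27/8
row 2: denom=8−2·1/4=15/2; d'=(45−2·-27/8)/(15/2)=69/10
row 3: denom=10−2·4/15=142/15; d'=(-25−2·69/10)/(142/15)=-291/71
row 4: denom=8−3·45/142=1001/142; d'=(-26−3·-291/71)/(1001/142)=-278/143
back: M4=-278/143
back: M3=-291/71−45/142·-278/143=-498/143
back: M2=69/10−4/15·-498/143=2239/286
back: M1=-27/8−1/4·2239/286=-1525/286
M: M0=0, M1=-1525/286, M2=2239/286, M3=-498/143, M4=-278/143, M5=0
seg 0: a=-2, c=M0/2=0, d=(M1−M0)/(6·2)=-1525/3432, b=Δ0−h0·(2M0+M1)/6=1406/429
seg 1: a=1, c=M1/2=-1525/572, d=(M2−M1)/(6·2)=941/858, b=Δ1−h1·(2M1+M2)/6=-1763/858
seg 2: a=-5, c=M2/2=2239/572, d=(M3−M2)/(6·2)=-3235/3432, b=Δ2−h2·(2M2+M3)/6=379/858
seg 3: a=4, c=M3/2=-249/143, d=(M4−M3)/(6·3)=10/117, b=Δ3−h3·(2M3+M4)/6=158/33
seg 4: a=5, c=M4/2=-139/143, d=(M5−M4)/(6·1)=139/429, b=Δ4−h4·(2M4+M5)/6=-1438/429
t_q=19/2 → seg 4, τ=1/2; S=5+-1438/429·τ+-139/143·τ²+139/429·τ³=3571/1144

  seg 0: a=-2 b=1406/429 c=0 d=-1525/3432
  seg 1: a=1 b=-1763/858 c=-1525/572 d=941/858
  seg 2: a=-5 b=379/858 c=2239/572 d=-3235/3432
  seg 3: a=4 b=158/33 c=-249/143 d=10/117
  seg 4: a=5 b=-1438/429 c=-139/143 d=139/429
S(19/2) = 3571/1144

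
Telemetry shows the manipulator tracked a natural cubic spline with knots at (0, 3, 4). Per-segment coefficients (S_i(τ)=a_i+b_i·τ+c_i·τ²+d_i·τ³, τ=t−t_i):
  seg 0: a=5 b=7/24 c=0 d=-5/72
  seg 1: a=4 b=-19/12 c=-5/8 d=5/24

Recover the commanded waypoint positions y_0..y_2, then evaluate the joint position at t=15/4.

y_0 = S_0(0) = a_0 = 5
y_1 = S_1(0) = a_1 = 4
y_2 = S_1(1) = 2
t_q=15/4 is in segment 1 (τ=3/4); S_1(τ)=1305/512

y_0=5 y_1=4 y_2=2
S(15/4) = 1305/512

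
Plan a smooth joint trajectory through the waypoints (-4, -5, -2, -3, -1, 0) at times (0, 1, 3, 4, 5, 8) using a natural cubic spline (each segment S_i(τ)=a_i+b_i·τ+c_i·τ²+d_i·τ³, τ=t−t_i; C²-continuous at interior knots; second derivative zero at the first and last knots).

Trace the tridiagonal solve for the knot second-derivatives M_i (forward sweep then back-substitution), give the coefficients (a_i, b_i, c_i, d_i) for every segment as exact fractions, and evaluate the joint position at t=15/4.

  seg 0: a=-4 b=-2393/1416 c=0 d=977/1416
  seg 1: a=-5 b=269/708 c=977/472 d=-1069/1416
  seg 2: a=-2 b=-283/708 c=-1161/472 d=2633/1416
  seg 3: a=-3 b=367/1416 c=184/59 d=-1951/1416
  seg 4: a=-1 b=1673/708 c=-479/472 d=479/4248
S(15/4) = -87571/30208

Δ: Δ0=-1, Δ1=3/2, Δ2=-1, Δ3=2, Δ4=1/3
row 1: diag=6, rhs=15; c'=1/3, d'=5/2
row 2: denom=6−2·1/3=16/3; d'=(-15−2·5/2)/(16/3)=-15/4
row 3: denom=4−1·3/16=61/16; d'=(18−1·-15/4)/(61/16)=348/61
row 4: denom=8−1·16/61=472/61; d'=(-10−1·348/61)/(472/61)=-479/236
back: M4=-479/236
back: M3=348/61−16/61·-479/236=368/59
back: M2=-15/4−3/16·368/59=-1161/236
back: M1=5/2−1/3·-1161/236=977/236
M: M0=0, M1=977/236, M2=-1161/236, M3=368/59, M4=-479/236, M5=0
seg 0: a=-4, c=M0/2=0, d=(M1−M0)/(6·1)=977/1416, b=Δ0−h0·(2M0+M1)/6=-2393/1416
seg 1: a=-5, c=M1/2=977/472, d=(M2−M1)/(6·2)=-1069/1416, b=Δ1−h1·(2M1+M2)/6=269/708
seg 2: a=-2, c=M2/2=-1161/472, d=(M3−M2)/(6·1)=2633/1416, b=Δ2−h2·(2M2+M3)/6=-283/708
seg 3: a=-3, c=M3/2=184/59, d=(M4−M3)/(6·1)=-1951/1416, b=Δ3−h3·(2M3+M4)/6=367/1416
seg 4: a=-1, c=M4/2=-479/472, d=(M5−M4)/(6·3)=479/4248, b=Δ4−h4·(2M4+M5)/6=1673/708
t_q=15/4 → seg 2, τ=3/4; S=-2+-283/708·τ+-1161/472·τ²+2633/1416·τ³=-87571/30208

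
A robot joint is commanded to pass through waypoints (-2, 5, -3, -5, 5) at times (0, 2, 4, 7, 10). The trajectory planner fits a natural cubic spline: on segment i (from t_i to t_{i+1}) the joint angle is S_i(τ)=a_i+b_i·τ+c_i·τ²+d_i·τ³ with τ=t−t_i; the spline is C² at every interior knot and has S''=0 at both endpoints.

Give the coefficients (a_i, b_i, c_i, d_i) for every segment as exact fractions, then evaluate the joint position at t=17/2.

Δ: Δ0=7/2, Δ1=-4, Δ2=-2/3, Δ3=10/3
row 1: diag=8, rhs=-45; c'=1/4, d'=-45/8
row 2: denom=10−2·1/4=19/2; d'=(20−2·-45/8)/(19/2)=125/38
row 3: denom=12−3·6/19=210/19; d'=(24−3·125/38)/(210/19)=179/140
back: M3=179/140
back: M2=125/38−6/19·179/140=101/35
back: M1=-45/8−1/4·101/35=-1777/280
M: M0=0, M1=-1777/280, M2=101/35, M3=179/140, M4=0
seg 0: a=-2, c=M0/2=0, d=(M1−M0)/(6·2)=-1777/3360, b=Δ0−h0·(2M0+M1)/6=4717/840
seg 1: a=5, c=M1/2=-1777/560, d=(M2−M1)/(6·2)=517/672, b=Δ1−h1·(2M1+M2)/6=-307/420
seg 2: a=-3, c=M2/2=101/70, d=(M3−M2)/(6·3)=-5/56, b=Δ2−h2·(2M2+M3)/6=-503/120
seg 3: a=-5, c=M3/2=179/280, d=(M4−M3)/(6·3)=-179/2520, b=Δ3−h3·(2M3+M4)/6=863/420
t_q=17/2 → seg 3, τ=3/2; S=-5+863/420·τ+179/280·τ²+-179/2520·τ³=-1611/2240

  seg 0: a=-2 b=4717/840 c=0 d=-1777/3360
  seg 1: a=5 b=-307/420 c=-1777/560 d=517/672
  seg 2: a=-3 b=-503/120 c=101/70 d=-5/56
  seg 3: a=-5 b=863/420 c=179/280 d=-179/2520
S(17/2) = -1611/2240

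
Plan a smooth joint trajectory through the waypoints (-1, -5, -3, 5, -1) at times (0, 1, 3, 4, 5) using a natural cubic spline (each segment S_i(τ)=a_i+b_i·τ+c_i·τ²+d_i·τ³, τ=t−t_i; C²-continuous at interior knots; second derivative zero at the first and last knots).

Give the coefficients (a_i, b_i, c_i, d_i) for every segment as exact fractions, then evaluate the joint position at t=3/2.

  seg 0: a=-1 b=-519/122 c=0 d=31/122
  seg 1: a=-5 b=-213/61 c=93/122 d=181/244
  seg 2: a=-3 b=516/61 c=318/61 d=-346/61
  seg 3: a=5 b=114/61 c=-720/61 d=240/61
S(3/2) = -12615/1952

Δ: Δ0=-4, Δ1=1, Δ2=8, Δ3=-6
row 1: diag=6, rhs=30; c'=1/3, d'=5
row 2: denom=6−2·1/3=16/3; d'=(42−2·5)/(16/3)=6
row 3: denom=4−1·3/16=61/16; d'=(-84−1·6)/(61/16)=-1440/61
back: M3=-1440/61
back: M2=6−3/16·-1440/61=636/61
back: M1=5−1/3·636/61=93/61
M: M0=0, M1=93/61, M2=636/61, M3=-1440/61, M4=0
seg 0: a=-1, c=M0/2=0, d=(M1−M0)/(6·1)=31/122, b=Δ0−h0·(2M0+M1)/6=-519/122
seg 1: a=-5, c=M1/2=93/122, d=(M2−M1)/(6·2)=181/244, b=Δ1−h1·(2M1+M2)/6=-213/61
seg 2: a=-3, c=M2/2=318/61, d=(M3−M2)/(6·1)=-346/61, b=Δ2−h2·(2M2+M3)/6=516/61
seg 3: a=5, c=M3/2=-720/61, d=(M4−M3)/(6·1)=240/61, b=Δ3−h3·(2M3+M4)/6=114/61
t_q=3/2 → seg 1, τ=1/2; S=-5+-213/61·τ+93/122·τ²+181/244·τ³=-12615/1952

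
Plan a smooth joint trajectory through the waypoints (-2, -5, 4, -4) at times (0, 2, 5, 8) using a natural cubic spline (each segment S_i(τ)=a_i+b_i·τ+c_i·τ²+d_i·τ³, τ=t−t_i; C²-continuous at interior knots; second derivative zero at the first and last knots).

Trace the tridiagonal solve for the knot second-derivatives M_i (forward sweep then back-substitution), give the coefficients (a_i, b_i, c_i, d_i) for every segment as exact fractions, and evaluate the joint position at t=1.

  seg 0: a=-2 b=-617/222 c=0 d=71/222
  seg 1: a=-5 b=235/222 c=71/37 d=-847/1998
  seg 2: a=4 b=125/111 c=-421/222 d=421/1998
S(1) = -165/37

Δ: Δ0=-3/2, Δ1=3, Δ2=-8/3
row 1: diag=10, rhs=27; c'=3/10, d'=27/10
row 2: denom=12−3·3/10=111/10; d'=(-34−3·27/10)/(111/10)=-421/111
back: M2=-421/111
back: M1=27/10−3/10·-421/111=142/37
M: M0=0, M1=142/37, M2=-421/111, M3=0
seg 0: a=-2, c=M0/2=0, d=(M1−M0)/(6·2)=71/222, b=Δ0−h0·(2M0+M1)/6=-617/222
seg 1: a=-5, c=M1/2=71/37, d=(M2−M1)/(6·3)=-847/1998, b=Δ1−h1·(2M1+M2)/6=235/222
seg 2: a=4, c=M2/2=-421/222, d=(M3−M2)/(6·3)=421/1998, b=Δ2−h2·(2M2+M3)/6=125/111
t_q=1 → seg 0, τ=1; S=-2+-617/222·τ+0·τ²+71/222·τ³=-165/37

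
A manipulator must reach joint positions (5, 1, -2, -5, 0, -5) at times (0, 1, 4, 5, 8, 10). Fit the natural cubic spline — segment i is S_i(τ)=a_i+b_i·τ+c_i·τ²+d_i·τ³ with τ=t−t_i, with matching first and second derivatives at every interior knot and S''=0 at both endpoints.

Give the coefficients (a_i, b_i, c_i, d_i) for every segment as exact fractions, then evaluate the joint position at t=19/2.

Δ: Δ0=-4, Δ1=-1, Δ2=-3, Δ3=5/3, Δ4=-5/2
row 1: diag=8, rhs=18; c'=3/8, d'=9/4
row 2: denom=8−3·3/8=55/8; d'=(-12−3·9/4)/(55/8)=-30/11
row 3: denom=8−1·8/55=432/55; d'=(28−1·-30/11)/(432/55)=845/216
row 4: denom=10−3·55/144=425/48; d'=(-25−3·845/216)/(425/48)=-1058/255
back: M4=-1058/255
back: M3=845/216−55/144·-1058/255=841/153
back: M2=-30/11−8/55·841/153=-2698/765
back: M1=9/4−3/8·-2698/765=911/255
M: M0=0, M1=911/255, M2=-2698/765, M3=841/153, M4=-1058/255, M5=0
seg 0: a=5, c=M0/2=0, d=(M1−M0)/(6·1)=911/1530, b=Δ0−h0·(2M0+M1)/6=-7031/1530
seg 1: a=1, c=M1/2=911/510, d=(M2−M1)/(6·3)=-5431/13770, b=Δ1−h1·(2M1+M2)/6=-2149/765
seg 2: a=-2, c=M2/2=-1349/765, d=(M3−M2)/(6·1)=767/510, b=Δ2−h2·(2M2+M3)/6=-4193/1530
seg 3: a=-5, c=M3/2=841/306, d=(M4−M3)/(6·3)=-7379/13770, b=Δ3−h3·(2M3+M4)/6=-79/45
seg 4: a=0, c=M4/2=-529/255, d=(M5−M4)/(6·2)=529/1530, b=Δ4−h4·(2M4+M5)/6=407/1530
t_q=19/2 → seg 4, τ=3/2; S=0+407/1530·τ+-529/255·τ²+529/1530·τ³=-2531/816

  seg 0: a=5 b=-7031/1530 c=0 d=911/1530
  seg 1: a=1 b=-2149/765 c=911/510 d=-5431/13770
  seg 2: a=-2 b=-4193/1530 c=-1349/765 d=767/510
  seg 3: a=-5 b=-79/45 c=841/306 d=-7379/13770
  seg 4: a=0 b=407/1530 c=-529/255 d=529/1530
S(19/2) = -2531/816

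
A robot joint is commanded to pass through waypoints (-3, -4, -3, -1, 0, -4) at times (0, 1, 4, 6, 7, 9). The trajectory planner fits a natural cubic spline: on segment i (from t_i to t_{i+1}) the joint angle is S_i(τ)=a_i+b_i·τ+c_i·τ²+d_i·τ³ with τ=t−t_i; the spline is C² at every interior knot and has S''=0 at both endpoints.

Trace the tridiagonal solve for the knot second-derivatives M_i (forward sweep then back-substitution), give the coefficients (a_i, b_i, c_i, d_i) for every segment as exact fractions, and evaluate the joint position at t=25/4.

Δ: Δ0=-1, Δ1=1/3, Δ2=1, Δ3=1, Δ4=-2
row 1: diag=8, rhs=8; c'=3/8, d'=1
row 2: denom=10−3·3/8=71/8; d'=(4−3·1)/(71/8)=8/71
row 3: denom=6−2·16/71=394/71; d'=(0−2·8/71)/(394/71)=-8/197
row 4: denom=6−1·71/394=2293/394; d'=(-18−1·-8/197)/(2293/394)=-7076/2293
back: M4=-7076/2293
back: M3=-8/197−71/394·-7076/2293=1182/2293
back: M2=8/71−16/71·1182/2293=-8/2293
back: M1=1−3/8·-8/2293=2296/2293
M: M0=0, M1=2296/2293, M2=-8/2293, M3=1182/2293, M4=-7076/2293, M5=0
seg 0: a=-3, c=M0/2=0, d=(M1−M0)/(6·1)=1148/6879, b=Δ0−h0·(2M0+M1)/6=-8027/6879
seg 1: a=-4, c=M1/2=1148/2293, d=(M2−M1)/(6·3)=-128/2293, b=Δ1−h1·(2M1+M2)/6=-4583/6879
seg 2: a=-3, c=M2/2=-4/2293, d=(M3−M2)/(6·2)=595/13758, b=Δ2−h2·(2M2+M3)/6=5713/6879
seg 3: a=-1, c=M3/2=591/2293, d=(M4−M3)/(6·1)=-4129/6879, b=Δ3−h3·(2M3+M4)/6=9235/6879
seg 4: a=0, c=M4/2=-3538/2293, d=(M5−M4)/(6·2)=1769/6879, b=Δ4−h4·(2M4+M5)/6=394/6879
t_q=25/4 → seg 3, τ=1/4; S=-1+9235/6879·τ+591/2293·τ²+-4129/6879·τ³=-96511/146752

  seg 0: a=-3 b=-8027/6879 c=0 d=1148/6879
  seg 1: a=-4 b=-4583/6879 c=1148/2293 d=-128/2293
  seg 2: a=-3 b=5713/6879 c=-4/2293 d=595/13758
  seg 3: a=-1 b=9235/6879 c=591/2293 d=-4129/6879
  seg 4: a=0 b=394/6879 c=-3538/2293 d=1769/6879
S(25/4) = -96511/146752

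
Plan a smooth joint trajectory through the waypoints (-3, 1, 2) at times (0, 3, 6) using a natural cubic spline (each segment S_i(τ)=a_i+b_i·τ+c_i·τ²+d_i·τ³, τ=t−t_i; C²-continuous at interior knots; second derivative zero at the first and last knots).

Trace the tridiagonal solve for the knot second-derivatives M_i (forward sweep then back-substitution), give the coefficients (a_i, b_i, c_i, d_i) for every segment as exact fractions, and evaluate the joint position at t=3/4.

  seg 0: a=-3 b=19/12 c=0 d=-1/36
  seg 1: a=1 b=5/6 c=-1/4 d=1/36
S(3/4) = -467/256

Δ: Δ0=4/3, Δ1=1/3
row 1: diag=12, rhs=-6; c'=1/4, d'=-1/2
back: M1=-1/2
M: M0=0, M1=-1/2, M2=0
seg 0: a=-3, c=M0/2=0, d=(M1−M0)/(6·3)=-1/36, b=Δ0−h0·(2M0+M1)/6=19/12
seg 1: a=1, c=M1/2=-1/4, d=(M2−M1)/(6·3)=1/36, b=Δ1−h1·(2M1+M2)/6=5/6
t_q=3/4 → seg 0, τ=3/4; S=-3+19/12·τ+0·τ²+-1/36·τ³=-467/256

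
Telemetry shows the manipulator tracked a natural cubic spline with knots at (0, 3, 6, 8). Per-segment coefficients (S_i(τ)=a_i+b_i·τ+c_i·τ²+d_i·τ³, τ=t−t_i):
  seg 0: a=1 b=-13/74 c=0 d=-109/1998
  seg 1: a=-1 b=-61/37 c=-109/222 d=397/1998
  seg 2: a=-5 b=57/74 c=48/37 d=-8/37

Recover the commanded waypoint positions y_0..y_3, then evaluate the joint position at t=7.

y_0=1 y_1=-1 y_2=-5 y_3=0
S(7) = -233/74

y_0 = S_0(0) = a_0 = 1
y_1 = S_1(0) = a_1 = -1
y_2 = S_2(0) = a_2 = -5
y_3 = S_2(2) = 0
t_q=7 is in segment 2 (τ=1); S_2(τ)=-233/74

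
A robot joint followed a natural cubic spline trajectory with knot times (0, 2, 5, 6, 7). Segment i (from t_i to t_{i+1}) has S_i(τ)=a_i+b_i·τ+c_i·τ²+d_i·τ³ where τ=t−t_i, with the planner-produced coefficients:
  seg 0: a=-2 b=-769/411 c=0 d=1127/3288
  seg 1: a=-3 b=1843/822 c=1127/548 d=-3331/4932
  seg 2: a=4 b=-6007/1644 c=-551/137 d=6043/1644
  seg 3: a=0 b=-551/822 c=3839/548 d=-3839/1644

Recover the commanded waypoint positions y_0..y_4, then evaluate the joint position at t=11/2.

y_0 = S_0(0) = a_0 = -2
y_1 = S_1(0) = a_1 = -3
y_2 = S_2(0) = a_2 = 4
y_3 = S_3(0) = a_3 = 0
y_4 = S_3(1) = 4
t_q=11/2 is in segment 2 (τ=1/2); S_2(τ)=7133/4384

y_0=-2 y_1=-3 y_2=4 y_3=0 y_4=4
S(11/2) = 7133/4384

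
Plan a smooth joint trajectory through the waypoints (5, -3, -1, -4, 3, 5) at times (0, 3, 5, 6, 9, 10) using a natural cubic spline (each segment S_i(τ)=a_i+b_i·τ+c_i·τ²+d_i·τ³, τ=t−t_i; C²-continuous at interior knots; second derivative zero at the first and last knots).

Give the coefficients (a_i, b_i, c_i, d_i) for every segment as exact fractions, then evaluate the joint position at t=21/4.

Δ: Δ0=-8/3, Δ1=1, Δ2=-3, Δ3=7/3, Δ4=2
row 1: diag=10, rhs=22; c'=1/5, d'=11/5
row 2: denom=6−2·1/5=28/5; d'=(-24−2·11/5)/(28/5)=-71/14
row 3: denom=8−1·5/28=219/28; d'=(32−1·-71/14)/(219/28)=346/73
row 4: denom=8−3·28/73=500/73; d'=(-2−3·346/73)/(500/73)=-296/125
back: M4=-296/125
back: M3=346/73−28/73·-296/125=706/125
back: M2=-71/14−5/28·706/125=-152/25
back: M1=11/5−1/5·-152/25=427/125
M: M0=0, M1=427/125, M2=-152/25, M3=706/125, M4=-296/125, M5=0
seg 0: a=5, c=M0/2=0, d=(M1−M0)/(6·3)=427/2250, b=Δ0−h0·(2M0+M1)/6=-3281/750
seg 1: a=-3, c=M1/2=427/250, d=(M2−M1)/(6·2)=-1187/1500, b=Δ1−h1·(2M1+M2)/6=281/375
seg 2: a=-1, c=M2/2=-76/25, d=(M3−M2)/(6·1)=733/375, b=Δ2−h2·(2M2+M3)/6=-718/375
seg 3: a=-4, c=M3/2=353/125, d=(M4−M3)/(6·3)=-167/375, b=Δ3−h3·(2M3+M4)/6=-799/375
seg 4: a=3, c=M4/2=-148/125, d=(M5−M4)/(6·1)=148/375, b=Δ4−h4·(2M4+M5)/6=1046/375
t_q=21/4 → seg 2, τ=1/4; S=-1+-718/375·τ+-76/25·τ²+733/375·τ³=-2621/1600

  seg 0: a=5 b=-3281/750 c=0 d=427/2250
  seg 1: a=-3 b=281/375 c=427/250 d=-1187/1500
  seg 2: a=-1 b=-718/375 c=-76/25 d=733/375
  seg 3: a=-4 b=-799/375 c=353/125 d=-167/375
  seg 4: a=3 b=1046/375 c=-148/125 d=148/375
S(21/4) = -2621/1600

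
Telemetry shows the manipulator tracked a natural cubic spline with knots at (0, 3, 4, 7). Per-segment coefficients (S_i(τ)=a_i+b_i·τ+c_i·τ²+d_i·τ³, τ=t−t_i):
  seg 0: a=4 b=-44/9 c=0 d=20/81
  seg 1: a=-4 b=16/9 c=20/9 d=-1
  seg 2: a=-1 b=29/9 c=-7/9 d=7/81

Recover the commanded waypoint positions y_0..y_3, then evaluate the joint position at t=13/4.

y_0=4 y_1=-4 y_2=-1 y_3=4
S(13/4) = -659/192

y_0 = S_0(0) = a_0 = 4
y_1 = S_1(0) = a_1 = -4
y_2 = S_2(0) = a_2 = -1
y_3 = S_2(3) = 4
t_q=13/4 is in segment 1 (τ=1/4); S_1(τ)=-659/192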